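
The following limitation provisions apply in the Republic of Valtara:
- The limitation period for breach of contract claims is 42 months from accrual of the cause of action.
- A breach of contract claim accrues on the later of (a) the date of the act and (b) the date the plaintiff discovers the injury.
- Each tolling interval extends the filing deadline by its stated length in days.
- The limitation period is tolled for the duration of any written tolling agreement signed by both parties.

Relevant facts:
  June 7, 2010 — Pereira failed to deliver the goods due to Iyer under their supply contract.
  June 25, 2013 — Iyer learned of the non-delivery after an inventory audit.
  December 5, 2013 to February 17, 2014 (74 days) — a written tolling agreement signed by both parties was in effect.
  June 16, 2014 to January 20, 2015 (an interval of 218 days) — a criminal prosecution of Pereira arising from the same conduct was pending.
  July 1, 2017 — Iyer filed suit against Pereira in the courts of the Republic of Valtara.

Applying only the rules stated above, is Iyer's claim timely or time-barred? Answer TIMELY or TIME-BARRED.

The claim accrued on June 25, 2013 — the later of the June 7, 2010 act and the June 25, 2013 discovery.
42 months from June 25, 2013 is December 25, 2016.
Because the written tolling agreement ran from December 5, 2013 to February 17, 2014, the deadline is extended by 74 days to March 9, 2017.
The pending criminal prosecution from June 16, 2014 to January 20, 2015 does not toll the period, because no stated rule makes a criminal prosecution a tolling event.
The July 1, 2017 filing falls after the March 9, 2017 deadline; the claim is time-barred.

TIME-BARRED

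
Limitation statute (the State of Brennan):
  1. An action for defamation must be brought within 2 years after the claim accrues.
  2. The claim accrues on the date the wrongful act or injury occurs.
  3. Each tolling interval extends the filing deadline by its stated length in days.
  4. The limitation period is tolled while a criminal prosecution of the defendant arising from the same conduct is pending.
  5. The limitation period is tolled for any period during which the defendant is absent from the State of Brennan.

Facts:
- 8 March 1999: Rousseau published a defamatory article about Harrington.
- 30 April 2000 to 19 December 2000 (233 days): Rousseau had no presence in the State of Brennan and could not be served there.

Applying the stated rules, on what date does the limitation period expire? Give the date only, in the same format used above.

The claim accrued on 8 March 1999, when the wrongful act occurred.
2 years from 8 March 1999 is 8 March 2001.
The period was tolled for 233 days by the defendant's absence from the jurisdiction (30 April 2000 to 19 December 2000), pushing the deadline to 27 October 2001.

27 October 2001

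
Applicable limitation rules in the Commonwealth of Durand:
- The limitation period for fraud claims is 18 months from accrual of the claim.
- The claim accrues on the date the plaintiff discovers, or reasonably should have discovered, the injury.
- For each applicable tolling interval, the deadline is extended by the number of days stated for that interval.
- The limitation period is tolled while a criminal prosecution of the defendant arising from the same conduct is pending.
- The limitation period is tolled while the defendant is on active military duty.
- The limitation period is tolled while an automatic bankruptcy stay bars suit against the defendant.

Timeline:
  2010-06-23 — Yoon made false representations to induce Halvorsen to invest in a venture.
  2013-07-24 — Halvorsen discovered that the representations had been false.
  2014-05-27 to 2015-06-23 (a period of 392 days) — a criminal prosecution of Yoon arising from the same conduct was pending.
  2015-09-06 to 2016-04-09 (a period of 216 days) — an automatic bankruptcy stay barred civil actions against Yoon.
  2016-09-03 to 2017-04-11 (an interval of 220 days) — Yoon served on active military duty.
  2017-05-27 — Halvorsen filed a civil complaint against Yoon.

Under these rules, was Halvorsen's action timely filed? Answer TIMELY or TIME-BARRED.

TIME-BARRED

Accrual is tied to discovery, so the period began on 2013-07-24 rather than on 2010-06-23 when the act occurred.
Adding the 18 months base period to 2013-07-24 gives a deadline of 2015-01-24, before any tolling.
The pending criminal prosecution from 2014-05-27 to 2015-06-23 tolled the period for 392 days, extending the deadline to 2016-02-20.
The automatic bankruptcy stay from 2015-09-06 to 2016-04-09 tolled the period for 216 days, extending the deadline to 2016-09-23.
Because the defendant's active military service ran from 2016-09-03 to 2017-04-11, the deadline is extended by 220 days to 2017-05-01.
Filing on 2017-05-27 missed the 2017-05-01 deadline — the action is time-barred.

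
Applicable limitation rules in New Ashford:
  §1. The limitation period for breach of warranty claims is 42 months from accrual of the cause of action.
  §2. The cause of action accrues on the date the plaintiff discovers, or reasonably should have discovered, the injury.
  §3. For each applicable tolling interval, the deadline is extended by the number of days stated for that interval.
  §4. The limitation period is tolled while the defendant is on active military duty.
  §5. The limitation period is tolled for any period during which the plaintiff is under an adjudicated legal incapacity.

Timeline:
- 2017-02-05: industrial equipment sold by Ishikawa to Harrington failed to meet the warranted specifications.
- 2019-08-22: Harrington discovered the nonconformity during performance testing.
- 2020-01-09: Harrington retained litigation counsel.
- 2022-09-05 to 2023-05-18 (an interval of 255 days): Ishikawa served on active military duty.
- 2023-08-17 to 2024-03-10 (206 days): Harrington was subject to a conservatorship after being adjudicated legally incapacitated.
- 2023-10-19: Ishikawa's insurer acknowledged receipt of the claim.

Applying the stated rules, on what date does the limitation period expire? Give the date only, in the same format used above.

Under the discovery rule, the claim accrued on 2019-08-22, when Harrington discovered the injury — not on the 2017-02-05 date of the underlying act.
The untolled deadline — 42 months after 2019-08-22 — is 2023-02-22.
The defendant's active military service from 2022-09-05 to 2023-05-18 tolled the period for 255 days, extending the deadline to 2023-11-04.
Because the plaintiff's legal incapacity ran from 2023-08-17 to 2024-03-10, the deadline is extended by 206 days to 2024-05-28.
None of the other events listed affects the running of the period under the stated rules.

2024-05-28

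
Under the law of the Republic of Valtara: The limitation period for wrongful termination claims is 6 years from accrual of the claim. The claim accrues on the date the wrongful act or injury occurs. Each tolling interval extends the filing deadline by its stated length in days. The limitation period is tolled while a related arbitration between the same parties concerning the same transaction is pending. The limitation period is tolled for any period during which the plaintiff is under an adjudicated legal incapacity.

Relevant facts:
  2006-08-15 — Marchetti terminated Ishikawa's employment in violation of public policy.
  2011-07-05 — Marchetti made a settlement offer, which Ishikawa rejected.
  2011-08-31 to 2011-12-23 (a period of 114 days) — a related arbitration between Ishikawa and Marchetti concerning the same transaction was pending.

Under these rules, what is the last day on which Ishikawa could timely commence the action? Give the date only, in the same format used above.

The claim accrued on 2006-08-15, the date of the act.
6 years from 2006-08-15 is 2012-08-15.
The period was tolled for 114 days by the pending related arbitration (2011-08-31 to 2011-12-23), pushing the deadline to 2012-12-07.
Nothing else in the chronology tolls or restarts the period.

2012-12-07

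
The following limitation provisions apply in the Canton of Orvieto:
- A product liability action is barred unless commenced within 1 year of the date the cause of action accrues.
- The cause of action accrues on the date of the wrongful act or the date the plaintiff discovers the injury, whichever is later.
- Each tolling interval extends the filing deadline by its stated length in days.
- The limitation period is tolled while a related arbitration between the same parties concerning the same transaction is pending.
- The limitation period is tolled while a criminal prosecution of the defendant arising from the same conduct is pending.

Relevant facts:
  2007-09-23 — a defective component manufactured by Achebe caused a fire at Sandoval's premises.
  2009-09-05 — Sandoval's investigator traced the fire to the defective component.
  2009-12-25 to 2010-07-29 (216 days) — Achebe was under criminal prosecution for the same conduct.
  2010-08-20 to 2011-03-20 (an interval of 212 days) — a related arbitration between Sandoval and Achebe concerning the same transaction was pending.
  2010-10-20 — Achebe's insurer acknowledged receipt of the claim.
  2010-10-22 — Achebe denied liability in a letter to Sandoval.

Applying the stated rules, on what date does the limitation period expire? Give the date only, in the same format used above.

Taking the later of the act (2007-09-23) and discovery (2009-09-05), the claim accrued on 2009-09-05.
1 year from 2009-09-05 is 2010-09-05.
The period was tolled for 216 days by the pending criminal prosecution (2009-12-25 to 2010-07-29), pushing the deadline to 2011-04-09.
Because the pending related arbitration ran from 2010-08-20 to 2011-03-20, the deadline is extended by 212 days to 2011-11-07.
Nothing else in the chronology tolls or restarts the period.

2011-11-07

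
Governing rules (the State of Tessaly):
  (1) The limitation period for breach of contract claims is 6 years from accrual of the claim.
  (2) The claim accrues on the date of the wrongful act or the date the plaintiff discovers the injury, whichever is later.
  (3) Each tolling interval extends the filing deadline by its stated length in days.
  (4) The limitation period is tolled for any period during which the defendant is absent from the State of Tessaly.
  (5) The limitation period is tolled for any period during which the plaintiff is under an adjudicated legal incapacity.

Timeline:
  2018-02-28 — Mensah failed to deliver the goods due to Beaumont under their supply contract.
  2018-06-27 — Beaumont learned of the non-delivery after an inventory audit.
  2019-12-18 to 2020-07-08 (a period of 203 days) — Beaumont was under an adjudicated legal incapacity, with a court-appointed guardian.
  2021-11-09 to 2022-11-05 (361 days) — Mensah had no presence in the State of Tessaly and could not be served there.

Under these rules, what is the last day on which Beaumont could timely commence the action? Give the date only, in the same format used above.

2026-01-12

The claim accrued on 2018-06-27 — the later of the 2018-02-28 act and the 2018-06-27 discovery.
The untolled deadline — 6 years after 2018-06-27 — is 2024-06-27.
The period was tolled for 203 days by the plaintiff's legal incapacity (2019-12-18 to 2020-07-08), pushing the deadline to 2025-01-16.
The period was tolled for 361 days by the defendant's absence from the jurisdiction (2021-11-09 to 2022-11-05), pushing the deadline to 2026-01-12.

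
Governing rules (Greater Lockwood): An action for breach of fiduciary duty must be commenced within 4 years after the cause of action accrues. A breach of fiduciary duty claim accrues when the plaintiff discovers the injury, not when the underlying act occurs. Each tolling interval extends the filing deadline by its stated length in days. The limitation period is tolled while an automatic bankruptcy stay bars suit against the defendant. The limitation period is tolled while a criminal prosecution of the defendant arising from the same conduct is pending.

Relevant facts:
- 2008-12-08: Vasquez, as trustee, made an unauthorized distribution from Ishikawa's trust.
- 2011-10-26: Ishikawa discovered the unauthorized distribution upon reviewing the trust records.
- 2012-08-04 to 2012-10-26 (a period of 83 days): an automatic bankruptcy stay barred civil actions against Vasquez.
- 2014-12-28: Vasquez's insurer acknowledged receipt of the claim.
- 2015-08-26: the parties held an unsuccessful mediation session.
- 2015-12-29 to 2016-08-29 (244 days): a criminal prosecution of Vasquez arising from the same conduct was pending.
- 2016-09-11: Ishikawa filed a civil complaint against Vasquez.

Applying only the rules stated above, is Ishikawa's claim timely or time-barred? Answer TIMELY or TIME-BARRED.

The claim did not accrue until Ishikawa discovered the injury on 2011-10-26; the 2008-12-08 act date does not start the clock under the stated rule.
4 years from 2011-10-26 is 2015-10-26.
Because the automatic bankruptcy stay ran from 2012-08-04 to 2012-10-26, the deadline is extended by 83 days to 2016-01-17.
The pending criminal prosecution from 2015-12-29 to 2016-08-29 tolled the period for 244 days, extending the deadline to 2016-09-17.
Nothing else in the chronology tolls or restarts the period.
Filing on 2016-09-11 beat the 2016-09-17 deadline — the action is timely.

TIMELY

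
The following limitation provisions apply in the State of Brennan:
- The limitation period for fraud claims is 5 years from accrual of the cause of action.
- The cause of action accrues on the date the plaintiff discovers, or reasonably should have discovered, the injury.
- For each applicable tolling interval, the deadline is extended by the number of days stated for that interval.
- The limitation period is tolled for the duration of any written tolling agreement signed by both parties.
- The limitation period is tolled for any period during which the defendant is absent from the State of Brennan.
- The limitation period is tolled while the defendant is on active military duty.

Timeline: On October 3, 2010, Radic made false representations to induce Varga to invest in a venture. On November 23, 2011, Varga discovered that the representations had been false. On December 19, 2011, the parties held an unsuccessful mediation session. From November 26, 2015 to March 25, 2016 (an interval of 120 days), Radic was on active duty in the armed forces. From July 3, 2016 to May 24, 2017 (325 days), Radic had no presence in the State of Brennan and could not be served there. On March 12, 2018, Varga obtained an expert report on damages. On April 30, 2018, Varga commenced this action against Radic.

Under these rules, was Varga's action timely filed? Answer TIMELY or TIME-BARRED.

Under the discovery rule, the claim accrued on November 23, 2011, when Varga discovered the injury — not on the October 3, 2010 date of the underlying act.
Adding the 5 years base period to November 23, 2011 gives a deadline of November 23, 2016, before any tolling.
The defendant's active military service from November 26, 2015 to March 25, 2016 tolled the period for 120 days, extending the deadline to March 23, 2017.
The defendant's absence from the jurisdiction from July 3, 2016 to May 24, 2017 tolled the period for 325 days, extending the deadline to February 11, 2018.
The other events in the timeline have no effect on the limitation period under the stated rules.
Filing on April 30, 2018 missed the February 11, 2018 deadline — the action is time-barred.

TIME-BARRED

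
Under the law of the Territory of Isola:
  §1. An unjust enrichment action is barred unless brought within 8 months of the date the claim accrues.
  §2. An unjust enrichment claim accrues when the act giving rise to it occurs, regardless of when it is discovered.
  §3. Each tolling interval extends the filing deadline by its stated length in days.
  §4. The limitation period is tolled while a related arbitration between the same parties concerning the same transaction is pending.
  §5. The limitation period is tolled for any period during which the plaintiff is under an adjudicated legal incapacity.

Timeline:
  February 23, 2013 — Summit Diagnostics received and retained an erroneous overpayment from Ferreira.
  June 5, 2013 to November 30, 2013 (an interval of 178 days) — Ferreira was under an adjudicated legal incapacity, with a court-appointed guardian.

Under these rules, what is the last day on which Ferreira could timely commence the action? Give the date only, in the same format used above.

The claim accrued on February 23, 2013, when the wrongful act occurred.
Adding the 8 months base period to February 23, 2013 gives a deadline of October 23, 2013, before any tolling.
The period was tolled for 178 days by the plaintiff's legal incapacity (June 5, 2013 to November 30, 2013), pushing the deadline to April 19, 2014.

April 19, 2014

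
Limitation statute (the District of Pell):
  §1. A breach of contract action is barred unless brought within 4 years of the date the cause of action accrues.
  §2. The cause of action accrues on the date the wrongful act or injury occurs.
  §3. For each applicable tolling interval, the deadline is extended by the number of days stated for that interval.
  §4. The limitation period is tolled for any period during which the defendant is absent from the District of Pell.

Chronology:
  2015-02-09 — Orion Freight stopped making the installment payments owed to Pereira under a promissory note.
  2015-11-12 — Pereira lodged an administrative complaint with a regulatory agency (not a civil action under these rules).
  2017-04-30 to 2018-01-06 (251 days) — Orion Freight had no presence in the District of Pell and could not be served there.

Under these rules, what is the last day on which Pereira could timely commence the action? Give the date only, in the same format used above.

The cause of action accrued on 2015-02-09, the date of the act.
The untolled deadline — 4 years after 2015-02-09 — is 2019-02-09.
The defendant's absence from the jurisdiction from 2017-04-30 to 2018-01-06 tolled the period for 251 days, extending the deadline to 2019-10-18.
None of the other events listed affects the running of the period under the stated rules.

2019-10-18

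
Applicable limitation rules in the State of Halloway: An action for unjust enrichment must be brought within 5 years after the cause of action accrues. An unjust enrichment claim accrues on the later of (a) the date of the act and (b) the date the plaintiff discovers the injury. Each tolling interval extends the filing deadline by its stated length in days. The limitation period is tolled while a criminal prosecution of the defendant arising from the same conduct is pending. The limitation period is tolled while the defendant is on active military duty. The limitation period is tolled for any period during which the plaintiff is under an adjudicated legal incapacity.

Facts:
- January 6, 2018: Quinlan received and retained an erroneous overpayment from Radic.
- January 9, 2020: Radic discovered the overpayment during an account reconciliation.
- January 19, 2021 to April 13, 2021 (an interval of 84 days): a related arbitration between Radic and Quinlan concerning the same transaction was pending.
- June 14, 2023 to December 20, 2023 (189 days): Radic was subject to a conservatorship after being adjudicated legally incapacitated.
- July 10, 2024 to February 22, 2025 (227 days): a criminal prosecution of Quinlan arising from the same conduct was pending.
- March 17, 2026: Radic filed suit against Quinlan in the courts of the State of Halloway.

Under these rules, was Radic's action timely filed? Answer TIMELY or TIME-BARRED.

TIME-BARRED

The claim accrued on January 9, 2020 — the later of the January 6, 2018 act and the January 9, 2020 discovery.
5 years from January 9, 2020 is January 9, 2025.
Because the plaintiff's legal incapacity ran from June 14, 2023 to December 20, 2023, the deadline is extended by 189 days to July 17, 2025.
Because the pending criminal prosecution ran from July 10, 2024 to February 22, 2025, the deadline is extended by 227 days to March 1, 2026.
No stated provision tolls the period for a pending arbitration, so the interval from January 19, 2021 to April 13, 2021 has no effect on the deadline.
Radic filed on March 17, 2026, after the March 1, 2026 deadline, so the action is time-barred.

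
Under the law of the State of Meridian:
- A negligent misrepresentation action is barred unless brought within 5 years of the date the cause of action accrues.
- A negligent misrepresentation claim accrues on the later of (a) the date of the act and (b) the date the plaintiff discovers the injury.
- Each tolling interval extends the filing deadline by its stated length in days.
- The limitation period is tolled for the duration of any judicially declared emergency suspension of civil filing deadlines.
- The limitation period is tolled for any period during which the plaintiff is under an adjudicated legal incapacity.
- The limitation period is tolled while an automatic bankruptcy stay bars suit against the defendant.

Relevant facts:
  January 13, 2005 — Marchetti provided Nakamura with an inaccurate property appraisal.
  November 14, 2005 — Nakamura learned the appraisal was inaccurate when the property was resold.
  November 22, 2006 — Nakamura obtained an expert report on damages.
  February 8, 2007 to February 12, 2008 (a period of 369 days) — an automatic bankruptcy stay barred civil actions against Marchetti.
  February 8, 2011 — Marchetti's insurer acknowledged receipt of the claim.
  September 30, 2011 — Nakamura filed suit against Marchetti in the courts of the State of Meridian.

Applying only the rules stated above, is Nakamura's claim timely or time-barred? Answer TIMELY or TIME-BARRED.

The claim accrued on November 14, 2005 — the later of the January 13, 2005 act and the November 14, 2005 discovery.
Adding the 5 years base period to November 14, 2005 gives a deadline of November 14, 2010, before any tolling.
Because the automatic bankruptcy stay ran from February 8, 2007 to February 12, 2008, the deadline is extended by 369 days to November 18, 2011.
None of the other events listed affects the running of the period under the stated rules.
Filing on September 30, 2011 beat the November 18, 2011 deadline — the action is timely.

TIMELY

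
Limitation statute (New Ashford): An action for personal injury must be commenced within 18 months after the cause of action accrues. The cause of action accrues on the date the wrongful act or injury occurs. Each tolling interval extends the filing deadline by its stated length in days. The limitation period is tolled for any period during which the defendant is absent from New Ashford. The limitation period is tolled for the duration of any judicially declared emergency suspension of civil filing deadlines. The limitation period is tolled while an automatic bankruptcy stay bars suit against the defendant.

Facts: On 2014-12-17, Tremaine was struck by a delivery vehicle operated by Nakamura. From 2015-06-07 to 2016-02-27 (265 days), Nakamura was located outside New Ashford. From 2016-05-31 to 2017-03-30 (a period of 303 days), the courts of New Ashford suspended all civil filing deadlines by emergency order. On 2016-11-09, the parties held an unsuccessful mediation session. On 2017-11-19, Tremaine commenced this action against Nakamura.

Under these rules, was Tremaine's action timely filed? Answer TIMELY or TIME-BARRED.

The limitation period began to run on 2014-12-17.
Adding the 18 months base period to 2014-12-17 gives a deadline of 2016-06-17, before any tolling.
The defendant's absence from the jurisdiction from 2015-06-07 to 2016-02-27 tolled the period for 265 days, extending the deadline to 2017-03-09.
The emergency suspension of filing deadlines from 2016-05-31 to 2017-03-30 tolled the period for 303 days, extending the deadline to 2018-01-06.
The other events in the timeline have no effect on the limitation period under the stated rules.
Filing on 2017-11-19 beat the 2018-01-06 deadline — the action is timely.

TIMELY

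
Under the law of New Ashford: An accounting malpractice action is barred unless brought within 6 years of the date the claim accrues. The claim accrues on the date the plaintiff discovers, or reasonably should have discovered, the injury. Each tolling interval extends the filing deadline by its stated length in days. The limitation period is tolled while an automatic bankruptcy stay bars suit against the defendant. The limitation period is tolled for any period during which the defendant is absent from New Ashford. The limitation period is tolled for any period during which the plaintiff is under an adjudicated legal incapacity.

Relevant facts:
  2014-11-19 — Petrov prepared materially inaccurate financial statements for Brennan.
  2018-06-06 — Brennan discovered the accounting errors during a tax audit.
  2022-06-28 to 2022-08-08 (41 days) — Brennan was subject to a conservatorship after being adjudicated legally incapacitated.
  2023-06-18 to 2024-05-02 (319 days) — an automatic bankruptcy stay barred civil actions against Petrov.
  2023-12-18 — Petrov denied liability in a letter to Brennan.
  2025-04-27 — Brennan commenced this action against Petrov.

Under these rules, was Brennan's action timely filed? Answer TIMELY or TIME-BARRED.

Accrual is tied to discovery, so the period began on 2018-06-06 rather than on 2014-11-19 when the act occurred.
The untolled deadline — 6 years after 2018-06-06 — is 2024-06-06.
The period was tolled for 41 days by the plaintiff's legal incapacity (2022-06-28 to 2022-08-08), pushing the deadline to 2024-07-17.
The period was tolled for 319 days by the automatic bankruptcy stay (2023-06-18 to 2024-05-02), pushing the deadline to 2025-06-01.
None of the other events listed affects the running of the period under the stated rules.
Filing on 2025-04-27 beat the 2025-06-01 deadline — the action is timely.

TIMELY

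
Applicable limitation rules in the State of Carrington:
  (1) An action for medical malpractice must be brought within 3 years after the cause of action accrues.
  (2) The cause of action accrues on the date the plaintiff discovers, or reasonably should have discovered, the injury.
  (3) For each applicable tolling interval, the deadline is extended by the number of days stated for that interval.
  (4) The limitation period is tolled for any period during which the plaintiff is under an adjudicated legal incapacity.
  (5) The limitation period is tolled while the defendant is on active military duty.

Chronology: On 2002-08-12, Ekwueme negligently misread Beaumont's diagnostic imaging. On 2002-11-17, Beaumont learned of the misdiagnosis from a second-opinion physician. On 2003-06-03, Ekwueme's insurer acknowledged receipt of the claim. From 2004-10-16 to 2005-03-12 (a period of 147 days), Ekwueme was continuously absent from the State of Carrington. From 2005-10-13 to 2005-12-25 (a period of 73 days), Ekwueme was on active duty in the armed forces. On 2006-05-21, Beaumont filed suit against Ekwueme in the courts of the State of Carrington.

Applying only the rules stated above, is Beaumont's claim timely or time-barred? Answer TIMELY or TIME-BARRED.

TIME-BARRED

The claim did not accrue until Beaumont discovered the injury on 2002-11-17; the 2002-08-12 act date does not start the clock under the stated rule.
Adding the 3 years base period to 2002-11-17 gives a deadline of 2005-11-17, before any tolling.
The defendant's active military service from 2005-10-13 to 2005-12-25 tolled the period for 73 days, extending the deadline to 2006-01-29.
The defendant's absence from the jurisdiction from 2004-10-16 to 2005-03-12 does not toll the period, because no stated rule makes the defendant's absence a tolling event.
None of the other events listed affects the running of the period under the stated rules.
Beaumont filed on 2006-05-21, after the 2006-01-29 deadline, so the action is time-barred.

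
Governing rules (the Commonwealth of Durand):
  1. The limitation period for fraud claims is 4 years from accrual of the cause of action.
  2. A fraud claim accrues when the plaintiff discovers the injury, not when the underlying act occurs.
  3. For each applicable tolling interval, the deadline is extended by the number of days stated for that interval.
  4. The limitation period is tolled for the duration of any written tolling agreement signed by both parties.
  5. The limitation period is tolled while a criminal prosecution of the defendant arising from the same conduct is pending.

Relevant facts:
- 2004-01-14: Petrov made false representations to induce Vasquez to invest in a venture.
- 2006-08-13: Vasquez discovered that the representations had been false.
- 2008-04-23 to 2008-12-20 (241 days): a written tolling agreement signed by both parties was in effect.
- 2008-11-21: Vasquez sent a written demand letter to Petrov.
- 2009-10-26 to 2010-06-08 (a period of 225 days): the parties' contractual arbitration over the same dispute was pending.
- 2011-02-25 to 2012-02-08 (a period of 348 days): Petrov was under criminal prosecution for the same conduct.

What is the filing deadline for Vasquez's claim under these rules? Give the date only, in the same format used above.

2012-03-24

Under the discovery rule, the claim accrued on 2006-08-13, when Vasquez discovered the injury — not on the 2004-01-14 date of the underlying act.
The untolled deadline — 4 years after 2006-08-13 — is 2010-08-13.
The written tolling agreement from 2008-04-23 to 2008-12-20 tolled the period for 241 days, extending the deadline to 2011-04-11.
Because the pending criminal prosecution ran from 2011-02-25 to 2012-02-08, the deadline is extended by 348 days to 2012-03-24.
No stated provision tolls the period for a pending arbitration, so the interval from 2009-10-26 to 2010-06-08 has no effect on the deadline.
Nothing else in the chronology tolls or restarts the period.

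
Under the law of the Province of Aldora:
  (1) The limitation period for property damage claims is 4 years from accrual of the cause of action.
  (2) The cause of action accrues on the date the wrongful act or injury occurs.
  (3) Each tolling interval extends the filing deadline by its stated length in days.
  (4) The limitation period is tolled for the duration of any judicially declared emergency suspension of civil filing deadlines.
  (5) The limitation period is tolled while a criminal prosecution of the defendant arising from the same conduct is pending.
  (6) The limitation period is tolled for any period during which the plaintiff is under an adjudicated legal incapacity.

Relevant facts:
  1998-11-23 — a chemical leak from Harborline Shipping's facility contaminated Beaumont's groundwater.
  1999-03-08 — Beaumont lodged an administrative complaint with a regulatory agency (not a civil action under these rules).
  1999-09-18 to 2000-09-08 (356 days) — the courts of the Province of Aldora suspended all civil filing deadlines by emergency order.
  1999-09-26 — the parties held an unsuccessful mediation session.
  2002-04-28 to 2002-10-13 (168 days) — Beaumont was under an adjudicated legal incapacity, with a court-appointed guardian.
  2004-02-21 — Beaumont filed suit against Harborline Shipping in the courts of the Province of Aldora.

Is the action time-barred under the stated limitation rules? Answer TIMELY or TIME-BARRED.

The claim accrued on 1998-11-23, when the wrongful act occurred.
Adding the 4 years base period to 1998-11-23 gives a deadline of 2002-11-23, before any tolling.
Because the emergency suspension of filing deadlines ran from 1999-09-18 to 2000-09-08, the deadline is extended by 356 days to 2003-11-14.
The period was tolled for 168 days by the plaintiff's legal incapacity (2002-04-28 to 2002-10-13), pushing the deadline to 2004-04-30.
Nothing else in the chronology tolls or restarts the period.
The 2004-02-21 filing precedes the 2004-04-30 deadline; the claim is timely.

TIMELY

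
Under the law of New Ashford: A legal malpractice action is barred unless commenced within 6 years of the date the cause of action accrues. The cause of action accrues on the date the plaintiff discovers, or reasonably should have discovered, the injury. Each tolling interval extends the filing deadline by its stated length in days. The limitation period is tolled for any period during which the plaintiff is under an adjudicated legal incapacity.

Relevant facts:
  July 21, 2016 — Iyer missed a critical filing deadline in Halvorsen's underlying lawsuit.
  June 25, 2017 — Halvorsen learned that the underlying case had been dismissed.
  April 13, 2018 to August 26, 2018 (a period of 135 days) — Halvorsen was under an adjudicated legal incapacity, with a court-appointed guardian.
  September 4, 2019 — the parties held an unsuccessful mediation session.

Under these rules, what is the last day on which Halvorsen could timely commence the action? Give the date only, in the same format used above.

November 7, 2023

The claim did not accrue until Halvorsen discovered the injury on June 25, 2017; the July 21, 2016 act date does not start the clock under the stated rule.
Adding the 6 years base period to June 25, 2017 gives a deadline of June 25, 2023, before any tolling.
The plaintiff's legal incapacity from April 13, 2018 to August 26, 2018 tolled the period for 135 days, extending the deadline to November 7, 2023.
None of the other events listed affects the running of the period under the stated rules.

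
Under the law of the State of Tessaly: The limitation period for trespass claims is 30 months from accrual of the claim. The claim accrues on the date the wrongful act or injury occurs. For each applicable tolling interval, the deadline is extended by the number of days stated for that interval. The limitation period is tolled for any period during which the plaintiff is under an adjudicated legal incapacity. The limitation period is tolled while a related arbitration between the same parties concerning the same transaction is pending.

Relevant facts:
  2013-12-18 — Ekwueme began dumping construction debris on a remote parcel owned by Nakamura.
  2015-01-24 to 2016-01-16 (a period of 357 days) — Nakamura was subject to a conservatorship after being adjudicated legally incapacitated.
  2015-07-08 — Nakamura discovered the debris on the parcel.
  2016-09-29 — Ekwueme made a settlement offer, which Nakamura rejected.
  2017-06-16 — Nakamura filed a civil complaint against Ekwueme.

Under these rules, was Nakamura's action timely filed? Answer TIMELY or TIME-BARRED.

TIME-BARRED

Accrual is governed by the date of the act, so the period began to run on 2013-12-18; the later discovery on 2015-07-08 is irrelevant under the stated rule.
The untolled deadline — 30 months after 2013-12-18 — is 2016-06-18.
The period was tolled for 357 days by the plaintiff's legal incapacity (2015-01-24 to 2016-01-16), pushing the deadline to 2017-06-10.
Nothing else in the chronology tolls or restarts the period.
Nakamura filed on 2017-06-16, after the 2017-06-10 deadline, so the action is time-barred.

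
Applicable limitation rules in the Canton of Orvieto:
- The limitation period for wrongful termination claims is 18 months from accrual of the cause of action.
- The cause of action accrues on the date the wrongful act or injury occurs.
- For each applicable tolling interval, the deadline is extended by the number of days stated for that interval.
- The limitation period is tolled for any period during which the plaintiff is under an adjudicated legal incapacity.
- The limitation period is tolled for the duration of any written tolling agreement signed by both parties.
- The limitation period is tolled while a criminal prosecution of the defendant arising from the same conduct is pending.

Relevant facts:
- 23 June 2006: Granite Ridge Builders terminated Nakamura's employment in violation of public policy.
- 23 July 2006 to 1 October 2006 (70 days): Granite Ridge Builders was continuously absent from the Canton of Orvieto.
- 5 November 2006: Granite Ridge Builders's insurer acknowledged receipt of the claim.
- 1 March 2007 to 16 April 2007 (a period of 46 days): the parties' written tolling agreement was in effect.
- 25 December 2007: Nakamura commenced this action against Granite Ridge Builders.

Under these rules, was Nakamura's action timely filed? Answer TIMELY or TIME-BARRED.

The claim accrued on 23 June 2006, when the wrongful act occurred.
18 months from 23 June 2006 is 23 December 2007.
The written tolling agreement from 1 March 2007 to 16 April 2007 tolled the period for 46 days, extending the deadline to 7 February 2008.
No stated provision tolls the period for the defendant's absence, so the interval from 23 July 2006 to 1 October 2006 has no effect on the deadline.
None of the other events listed affects the running of the period under the stated rules.
Nakamura filed on 25 December 2007, before the 7 February 2008 deadline, so the action is timely.

TIMELY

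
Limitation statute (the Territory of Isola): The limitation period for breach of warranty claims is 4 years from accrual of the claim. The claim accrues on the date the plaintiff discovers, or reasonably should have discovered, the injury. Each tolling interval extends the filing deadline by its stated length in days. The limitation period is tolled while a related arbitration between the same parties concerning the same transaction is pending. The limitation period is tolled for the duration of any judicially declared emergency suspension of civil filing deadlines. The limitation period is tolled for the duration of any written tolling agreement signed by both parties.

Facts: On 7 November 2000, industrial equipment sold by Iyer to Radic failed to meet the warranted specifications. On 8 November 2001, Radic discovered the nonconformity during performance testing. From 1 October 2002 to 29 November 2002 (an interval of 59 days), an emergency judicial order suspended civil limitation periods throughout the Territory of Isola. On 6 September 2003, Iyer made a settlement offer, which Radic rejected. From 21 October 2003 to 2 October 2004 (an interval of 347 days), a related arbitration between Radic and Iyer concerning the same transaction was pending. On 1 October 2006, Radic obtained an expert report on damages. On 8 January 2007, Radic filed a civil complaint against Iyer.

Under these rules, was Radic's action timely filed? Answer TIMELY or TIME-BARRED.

Accrual is tied to discovery, so the period began on 8 November 2001 rather than on 7 November 2000 when the act occurred.
4 years from 8 November 2001 is 8 November 2005.
The emergency suspension of filing deadlines from 1 October 2002 to 29 November 2002 tolled the period for 59 days, extending the deadline to 6 January 2006.
The pending related arbitration from 21 October 2003 to 2 October 2004 tolled the period for 347 days, extending the deadline to 19 December 2006.
The other events in the timeline have no effect on the limitation period under the stated rules.
Radic filed on 8 January 2007, after the 19 December 2006 deadline, so the action is time-barred.

TIME-BARRED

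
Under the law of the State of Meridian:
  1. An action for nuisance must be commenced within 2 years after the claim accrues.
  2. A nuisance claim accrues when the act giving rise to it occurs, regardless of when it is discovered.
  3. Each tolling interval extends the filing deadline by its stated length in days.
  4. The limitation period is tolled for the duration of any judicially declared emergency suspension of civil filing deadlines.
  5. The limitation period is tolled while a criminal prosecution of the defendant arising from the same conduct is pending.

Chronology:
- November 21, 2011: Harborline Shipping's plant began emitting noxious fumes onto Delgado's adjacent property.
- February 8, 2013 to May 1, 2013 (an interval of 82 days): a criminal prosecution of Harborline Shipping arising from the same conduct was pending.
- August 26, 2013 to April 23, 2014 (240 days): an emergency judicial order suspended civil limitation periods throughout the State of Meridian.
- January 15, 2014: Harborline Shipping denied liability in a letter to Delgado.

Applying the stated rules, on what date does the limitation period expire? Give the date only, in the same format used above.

The claim accrued on November 21, 2011, when the wrongful act occurred.
2 years from November 21, 2011 is November 21, 2013.
Because the pending criminal prosecution ran from February 8, 2013 to May 1, 2013, the deadline is extended by 82 days to February 11, 2014.
The period was tolled for 240 days by the emergency suspension of filing deadlines (August 26, 2013 to April 23, 2014), pushing the deadline to October 9, 2014.
Nothing else in the chronology tolls or restarts the period.

October 9, 2014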